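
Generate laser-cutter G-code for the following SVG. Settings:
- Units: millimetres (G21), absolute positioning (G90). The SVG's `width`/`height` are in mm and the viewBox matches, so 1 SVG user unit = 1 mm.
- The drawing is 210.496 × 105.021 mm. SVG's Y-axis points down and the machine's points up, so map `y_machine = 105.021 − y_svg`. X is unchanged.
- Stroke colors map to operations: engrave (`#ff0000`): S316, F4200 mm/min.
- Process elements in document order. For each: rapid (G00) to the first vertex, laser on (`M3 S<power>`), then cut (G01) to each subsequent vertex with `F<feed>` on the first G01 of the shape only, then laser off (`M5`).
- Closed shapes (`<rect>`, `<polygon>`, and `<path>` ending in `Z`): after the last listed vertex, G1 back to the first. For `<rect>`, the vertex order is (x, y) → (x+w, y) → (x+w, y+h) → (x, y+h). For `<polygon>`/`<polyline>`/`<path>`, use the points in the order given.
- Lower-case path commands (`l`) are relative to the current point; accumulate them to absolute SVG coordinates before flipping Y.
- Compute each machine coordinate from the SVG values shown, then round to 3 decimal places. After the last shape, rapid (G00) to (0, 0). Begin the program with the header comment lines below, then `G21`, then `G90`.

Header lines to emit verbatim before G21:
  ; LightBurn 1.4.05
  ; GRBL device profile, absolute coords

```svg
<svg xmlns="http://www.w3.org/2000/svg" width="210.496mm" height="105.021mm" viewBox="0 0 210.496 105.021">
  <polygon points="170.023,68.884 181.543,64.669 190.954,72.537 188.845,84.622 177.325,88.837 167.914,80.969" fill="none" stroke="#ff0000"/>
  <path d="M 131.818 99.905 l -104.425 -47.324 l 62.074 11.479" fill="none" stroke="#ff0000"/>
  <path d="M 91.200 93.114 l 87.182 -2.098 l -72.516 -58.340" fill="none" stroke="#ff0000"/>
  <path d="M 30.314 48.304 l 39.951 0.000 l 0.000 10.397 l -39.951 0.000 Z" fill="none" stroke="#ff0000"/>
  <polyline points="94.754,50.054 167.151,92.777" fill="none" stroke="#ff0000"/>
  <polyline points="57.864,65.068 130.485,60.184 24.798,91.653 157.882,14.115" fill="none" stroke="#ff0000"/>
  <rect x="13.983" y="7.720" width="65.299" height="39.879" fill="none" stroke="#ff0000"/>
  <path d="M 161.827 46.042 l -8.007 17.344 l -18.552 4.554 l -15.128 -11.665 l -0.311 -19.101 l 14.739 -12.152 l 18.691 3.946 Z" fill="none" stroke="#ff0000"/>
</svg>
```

; LightBurn 1.4.05
; GRBL device profile, absolute coords
G21
G90
G00 X170.023 Y36.137
M3 S316
G01 X181.543 Y40.352 F4200
G01 X190.954 Y32.484
G01 X188.845 Y20.399
G01 X177.325 Y16.184
G01 X167.914 Y24.052
G01 X170.023 Y36.137
M5
G00 X131.818 Y5.116
M3 S316
G01 X27.393 Y52.440 F4200
G01 X89.467 Y40.961
M5
G00 X91.200 Y11.907
M3 S316
G01 X178.382 Y14.005 F4200
G01 X105.866 Y72.345
M5
G00 X30.314 Y56.717
M3 S316
G01 X70.265 Y56.717 F4200
G01 X70.265 Y46.320
G01 X30.314 Y46.320
G01 X30.314 Y56.717
M5
G00 X94.754 Y54.967
M3 S316
G01 X167.151 Y12.244 F4200
M5
G00 X57.864 Y39.953
M3 S316
G01 X130.485 Y44.837 F4200
G01 X24.798 Y13.368
G01 X157.882 Y90.906
M5
G00 X13.983 Y97.301
M3 S316
G01 X79.282 Y97.301 F4200
G01 X79.282 Y57.422
G01 X13.983 Y57.422
G01 X13.983 Y97.301
M5
G00 X161.827 Y58.979
M3 S316
G01 X153.820 Y41.635 F4200
G01 X135.268 Y37.081
G01 X120.140 Y48.746
G01 X119.829 Y67.847
G01 X134.568 Y79.999
G01 X153.259 Y76.053
G01 X161.827 Y58.979
M5
G00 X0.000 Y0.000

1 u = 1 mm; y_m = 105.021 − y.

[1] `<polygon>` regular polygon, #ff0000→engrave S316 F4200: (170.023,36.137) → (181.543,40.352) → (190.954,32.484) → (188.845,20.399) → (177.325,16.184) → (167.914,24.052) → (170.023,36.137) (closed)

[2] `<path>` open polyline, #ff0000→engrave S316 F4200: (131.818,5.116) → (27.393,52.440) → (89.467,40.961)

[3] `<path>` open polyline, #ff0000→engrave S316 F4200: (91.200,11.907) → (178.382,14.005) → (105.866,72.345)

[4] `<path>` rectangle, #ff0000→engrave S316 F4200: (30.314,56.717) → (70.265,56.717) → (70.265,46.320) → (30.314,46.320) → (30.314,56.717) (closed)

[5] `<polyline>` line segment, #ff0000→engrave S316 F4200: (94.754,54.967) → (167.151,12.244)

[6] `<polyline>` open polyline, #ff0000→engrave S316 F4200: (57.864,39.953) → (130.485,44.837) → (24.798,13.368) → (157.882,90.906)

[7] `<rect>` rectangle, #ff0000→engrave S316 F4200: (13.983,97.301) → (79.282,97.301) → (79.282,57.422) → (13.983,57.422) → (13.983,97.301) (closed)

[8] `<path>` regular polygon, #ff0000→engrave S316 F4200: (161.827,58.979) → (153.820,41.635) → (135.268,37.081) → (120.140,48.746) → (119.829,67.847) → (134.568,79.999) → (153.259,76.053) → (161.827,58.979) (closed)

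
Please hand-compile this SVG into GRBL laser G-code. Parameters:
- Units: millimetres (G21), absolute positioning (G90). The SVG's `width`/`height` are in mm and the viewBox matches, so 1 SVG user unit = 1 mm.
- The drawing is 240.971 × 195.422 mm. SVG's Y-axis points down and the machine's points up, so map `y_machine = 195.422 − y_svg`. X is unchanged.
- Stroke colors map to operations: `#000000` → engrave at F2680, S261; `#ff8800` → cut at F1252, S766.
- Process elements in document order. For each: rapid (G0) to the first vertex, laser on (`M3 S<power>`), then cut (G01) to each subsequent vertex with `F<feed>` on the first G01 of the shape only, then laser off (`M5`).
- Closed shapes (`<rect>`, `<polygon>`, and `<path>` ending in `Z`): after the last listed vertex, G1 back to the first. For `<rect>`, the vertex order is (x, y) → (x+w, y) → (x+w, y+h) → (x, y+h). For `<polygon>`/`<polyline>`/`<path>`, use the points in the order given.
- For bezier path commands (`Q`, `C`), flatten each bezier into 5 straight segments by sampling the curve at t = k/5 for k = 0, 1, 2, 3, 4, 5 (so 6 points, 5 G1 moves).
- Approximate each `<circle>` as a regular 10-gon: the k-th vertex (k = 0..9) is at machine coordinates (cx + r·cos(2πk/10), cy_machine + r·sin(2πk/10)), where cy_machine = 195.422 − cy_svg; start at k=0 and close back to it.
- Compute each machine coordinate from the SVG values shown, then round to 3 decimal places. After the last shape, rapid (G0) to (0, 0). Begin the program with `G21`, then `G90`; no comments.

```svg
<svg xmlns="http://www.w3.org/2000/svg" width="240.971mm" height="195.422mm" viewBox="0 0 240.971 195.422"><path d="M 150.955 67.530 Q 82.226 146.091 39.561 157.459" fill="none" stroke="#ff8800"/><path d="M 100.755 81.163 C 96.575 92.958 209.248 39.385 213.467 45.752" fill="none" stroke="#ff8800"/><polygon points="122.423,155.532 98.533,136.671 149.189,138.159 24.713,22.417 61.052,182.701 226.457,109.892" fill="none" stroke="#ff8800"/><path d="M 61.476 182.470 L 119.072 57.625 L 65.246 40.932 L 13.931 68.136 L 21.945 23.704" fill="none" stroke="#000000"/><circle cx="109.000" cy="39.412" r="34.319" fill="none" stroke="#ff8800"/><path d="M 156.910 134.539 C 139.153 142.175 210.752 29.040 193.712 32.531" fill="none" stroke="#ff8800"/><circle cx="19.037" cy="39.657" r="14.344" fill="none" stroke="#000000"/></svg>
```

G21
G90
G0 X150.955 Y127.892
M3 S766
G01 X124.506 Y99.155 F1252
G01 X100.142 Y75.794
G01 X77.863 Y57.808
G01 X57.670 Y45.198
G01 X39.561 Y37.963
M5
G0 X100.755 Y114.259
M3 S766
G01 X110.467 Y114.024 F1252
G01 X137.409 Y123.462
G01 X170.766 Y136.559
G01 X199.724 Y147.300
G01 X213.467 Y149.670
M5
G0 X122.423 Y39.890
M3 S766
G01 X98.533 Y58.751 F1252
G01 X149.189 Y57.263
G01 X24.713 Y173.005
G01 X61.052 Y12.721
G01 X226.457 Y85.530
G01 X122.423 Y39.890
M5
G0 X61.476 Y12.952
M3 S261
G01 X119.072 Y137.797 F2680
G01 X65.246 Y154.490
G01 X13.931 Y127.286
G01 X21.945 Y171.718
M5
G0 X143.319 Y156.010
M3 S766
G01 X136.765 Y176.182 F1252
G01 X119.605 Y188.649
G01 X98.395 Y188.649
G01 X81.235 Y176.182
G01 X74.681 Y156.010
G01 X81.235 Y135.838
G01 X98.395 Y123.371
G01 X119.605 Y123.371
G01 X136.765 Y135.838
G01 X143.319 Y156.010
M5
G0 X156.910 Y60.883
M3 S766
G01 X155.555 Y68.895 F1252
G01 X167.101 Y94.496
G01 X183.005 Y126.293
G01 X194.723 Y152.890
G01 X193.712 Y162.891
M5
G0 X33.381 Y155.765
M3 S261
G01 X30.642 Y164.196 F2680
G01 X23.470 Y169.407
G01 X14.604 Y169.407
G01 X7.432 Y164.196
G01 X4.693 Y155.765
G01 X7.432 Y147.334
G01 X14.604 Y142.123
G01 X23.470 Y142.123
G01 X30.642 Y147.334
G01 X33.381 Y155.765
M5
G0 X0.000 Y0.000

Since the viewBox matches the mm dimensions, user units are millimetres directly. The only transform is the Y-flip y_m = 195.422 − y_svg.

Shape 1 is a quadratic bezier drawn with `<path>`. Its stroke #ff8800 means cut at S766, F1252. After flipping Y the toolpath is (150.955,127.892) → (124.506,99.155) → (100.142,75.794) → (77.863,57.808) → (57.670,45.198) → (39.561,37.963).

Shape 2 is a cubic bezier drawn with `<path>`. Its stroke #ff8800 means cut at S766, F1252. After flipping Y the toolpath is (100.755,114.259) → (110.467,114.024) → (137.409,123.462) → (170.766,136.559) → (199.724,147.300) → (213.467,149.670).

Shape 3 is a closed polygon drawn with `<polygon>`. Its stroke #ff8800 means cut at S766, F1252. After flipping Y the toolpath is (122.423,39.890) → (98.533,58.751) → (149.189,57.263) → (24.713,173.005) → (61.052,12.721) → (226.457,85.530) → (122.423,39.890), returning to the start.

Shape 4 is a open polyline drawn with `<path>`. Its stroke #000000 means engrave at S261, F2680. After flipping Y the toolpath is (61.476,12.952) → (119.072,137.797) → (65.246,154.490) → (13.931,127.286) → (21.945,171.718).

Shape 5 is a circle drawn with `<circle>`. Its stroke #ff8800 means cut at S766, F1252. After flipping Y the toolpath is (143.319,156.010) → (136.765,176.182) → (119.605,188.649) → (98.395,188.649) → (81.235,176.182) → (74.681,156.010) → (81.235,135.838) → (98.395,123.371) → (119.605,123.371) → (136.765,135.838) → (143.319,156.010), returning to the start.

Shape 6 is a cubic bezier drawn with `<path>`. Its stroke #ff8800 means cut at S766, F1252. After flipping Y the toolpath is (156.910,60.883) → (155.555,68.895) → (167.101,94.496) → (183.005,126.293) → (194.723,152.890) → (193.712,162.891).

Shape 7 is a circle drawn with `<circle>`. Its stroke #000000 means engrave at S261, F2680. After flipping Y the toolpath is (33.381,155.765) → (30.642,164.196) → (23.470,169.407) → (14.604,169.407) → (7.432,164.196) → (4.693,155.765) → (7.432,147.334) → (14.604,142.123) → (23.470,142.123) → (30.642,147.334) → (33.381,155.765), returning to the start.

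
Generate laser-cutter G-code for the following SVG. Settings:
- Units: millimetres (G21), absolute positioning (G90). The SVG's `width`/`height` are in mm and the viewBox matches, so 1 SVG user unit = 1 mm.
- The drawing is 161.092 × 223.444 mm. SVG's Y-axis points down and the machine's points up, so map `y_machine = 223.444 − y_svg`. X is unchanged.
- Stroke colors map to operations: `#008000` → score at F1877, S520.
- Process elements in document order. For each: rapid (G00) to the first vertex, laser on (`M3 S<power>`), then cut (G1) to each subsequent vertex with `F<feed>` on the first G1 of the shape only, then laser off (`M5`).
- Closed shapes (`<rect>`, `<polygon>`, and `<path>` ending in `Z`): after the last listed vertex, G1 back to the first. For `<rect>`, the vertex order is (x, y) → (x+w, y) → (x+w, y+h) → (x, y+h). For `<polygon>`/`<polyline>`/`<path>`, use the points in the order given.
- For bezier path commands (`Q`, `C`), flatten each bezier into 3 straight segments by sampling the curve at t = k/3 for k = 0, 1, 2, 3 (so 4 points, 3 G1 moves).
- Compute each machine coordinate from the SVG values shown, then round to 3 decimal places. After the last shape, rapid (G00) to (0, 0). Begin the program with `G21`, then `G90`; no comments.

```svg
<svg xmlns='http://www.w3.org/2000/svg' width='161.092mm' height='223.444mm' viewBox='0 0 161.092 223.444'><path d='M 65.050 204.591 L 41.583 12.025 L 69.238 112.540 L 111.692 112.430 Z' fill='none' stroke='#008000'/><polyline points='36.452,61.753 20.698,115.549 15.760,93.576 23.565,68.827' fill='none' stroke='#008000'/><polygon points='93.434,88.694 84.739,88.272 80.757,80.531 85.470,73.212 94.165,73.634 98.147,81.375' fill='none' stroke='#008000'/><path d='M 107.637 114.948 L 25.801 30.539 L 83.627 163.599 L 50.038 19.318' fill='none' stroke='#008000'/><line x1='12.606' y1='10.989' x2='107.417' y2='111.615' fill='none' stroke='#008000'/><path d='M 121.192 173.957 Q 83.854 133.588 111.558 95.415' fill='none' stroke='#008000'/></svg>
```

viewBox `0 0 161.092 223.444` with mm width/height → 1 unit = 1 mm. Flip: y_m = 223.444 − y_svg.

**Shape 1** — `<path>` closed polygon, stroke `#008000` → score (S520, F1877). Machine vertices: (65.050,18.853) → (41.583,211.419) → (69.238,110.904) → (111.692,111.014) → (65.050,18.853). Closed: final G1 returns to the first vertex.

**Shape 2** — `<polyline>` open polyline, stroke `#008000` → score (S520, F1877). Machine vertices: (36.452,161.691) → (20.698,107.895) → (15.760,129.868) → (23.565,154.617). Open path.

**Shape 3** — `<polygon>` regular polygon, stroke `#008000` → score (S520, F1877). Machine vertices: (93.434,134.750) → (84.739,135.172) → (80.757,142.913) → (85.470,150.232) → (94.165,149.810) → (98.147,142.069) → (93.434,134.750). Closed: final G1 returns to the first vertex.

**Shape 4** — `<path>` open polyline, stroke `#008000` → score (S520, F1877). Machine vertices: (107.637,108.496) → (25.801,192.905) → (83.627,59.845) → (50.038,204.126). Open path.

**Shape 5** — `<line>` line segment, stroke `#008000` → score (S520, F1877). Machine vertices: (12.606,212.455) → (107.417,111.829). Open path.

**Shape 6** — `<path>` quadratic bezier, stroke `#008000` → score (S520, F1877). Control points (SVG): P0=(121.192,173.957), P1=(83.854,133.588), P2=(111.558,95.415); sampled at t=k/3. Machine vertices: (121.192,49.487) → (103.527,76.156) → (100.316,102.336) → (111.558,128.029). Open path.

G21
G90
G00 X65.050 Y18.853
M3 S520
G1 X41.583 Y211.419 F1877
G1 X69.238 Y110.904
G1 X111.692 Y111.014
G1 X65.050 Y18.853
M5
G00 X36.452 Y161.691
M3 S520
G1 X20.698 Y107.895 F1877
G1 X15.760 Y129.868
G1 X23.565 Y154.617
M5
G00 X93.434 Y134.750
M3 S520
G1 X84.739 Y135.172 F1877
G1 X80.757 Y142.913
G1 X85.470 Y150.232
G1 X94.165 Y149.810
G1 X98.147 Y142.069
G1 X93.434 Y134.750
M5
G00 X107.637 Y108.496
M3 S520
G1 X25.801 Y192.905 F1877
G1 X83.627 Y59.845
G1 X50.038 Y204.126
M5
G00 X12.606 Y212.455
M3 S520
G1 X107.417 Y111.829 F1877
M5
G00 X121.192 Y49.487
M3 S520
G1 X103.527 Y76.156 F1877
G1 X100.316 Y102.336
G1 X111.558 Y128.029
M5
G00 X0.000 Y0.000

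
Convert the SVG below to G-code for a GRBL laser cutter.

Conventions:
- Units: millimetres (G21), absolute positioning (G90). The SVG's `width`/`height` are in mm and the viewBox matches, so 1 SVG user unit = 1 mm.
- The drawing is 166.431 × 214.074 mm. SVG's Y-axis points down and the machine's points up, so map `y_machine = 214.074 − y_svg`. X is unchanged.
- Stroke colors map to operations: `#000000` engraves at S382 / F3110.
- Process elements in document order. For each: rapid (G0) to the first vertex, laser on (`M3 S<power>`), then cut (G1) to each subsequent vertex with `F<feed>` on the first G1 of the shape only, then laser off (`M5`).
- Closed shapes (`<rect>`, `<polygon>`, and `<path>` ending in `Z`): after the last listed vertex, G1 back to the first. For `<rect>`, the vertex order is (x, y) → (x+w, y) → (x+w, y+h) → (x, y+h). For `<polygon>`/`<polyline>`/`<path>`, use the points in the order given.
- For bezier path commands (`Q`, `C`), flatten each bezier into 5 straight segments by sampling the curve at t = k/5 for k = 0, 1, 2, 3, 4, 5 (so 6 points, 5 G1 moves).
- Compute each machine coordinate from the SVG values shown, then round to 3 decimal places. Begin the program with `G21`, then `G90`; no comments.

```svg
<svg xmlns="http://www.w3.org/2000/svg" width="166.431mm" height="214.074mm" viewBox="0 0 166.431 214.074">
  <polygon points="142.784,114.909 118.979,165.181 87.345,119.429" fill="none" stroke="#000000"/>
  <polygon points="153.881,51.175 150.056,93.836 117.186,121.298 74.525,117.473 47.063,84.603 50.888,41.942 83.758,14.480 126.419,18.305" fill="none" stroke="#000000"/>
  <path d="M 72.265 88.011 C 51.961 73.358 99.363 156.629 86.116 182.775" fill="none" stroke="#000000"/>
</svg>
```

viewBox `0 0 166.431 214.074` with mm width/height → 1 unit = 1 mm. Flip: y_m = 214.074 − y_svg.

**Shape 1** — `<polygon>` regular polygon, stroke `#000000` → engrave (S382, F3110). Machine vertices: (142.784,99.165) → (118.979,48.893) → (87.345,94.645) → (142.784,99.165). Closed: final G1 returns to the first vertex.

**Shape 2** — `<polygon>` regular polygon, stroke `#000000` → engrave (S382, F3110). Machine vertices: (153.881,162.899) → (150.056,120.238) → (117.186,92.776) → (74.525,96.601) → (47.063,129.471) → (50.888,172.132) → (83.758,199.594) → (126.419,195.769) → (153.881,162.899). Closed: final G1 returns to the first vertex.

**Shape 3** — `<path>` cubic bezier, stroke `#000000` → engrave (S382, F3110). Control points (SVG): P0=(72.265,88.011), P1=(51.961,73.358), P2=(99.363,156.629), P3=(86.116,182.775); sampled at t=k/5. Machine vertices: (72.265,126.063) → (67.180,124.344) → (72.184,106.566) → (81.116,80.171) → (87.813,52.601) → (86.116,31.299). Open path.

G21
G90
G0 X142.784 Y99.165
M3 S382
G1 X118.979 Y48.893 F3110
G1 X87.345 Y94.645
G1 X142.784 Y99.165
M5
G0 X153.881 Y162.899
M3 S382
G1 X150.056 Y120.238 F3110
G1 X117.186 Y92.776
G1 X74.525 Y96.601
G1 X47.063 Y129.471
G1 X50.888 Y172.132
G1 X83.758 Y199.594
G1 X126.419 Y195.769
G1 X153.881 Y162.899
M5
G0 X72.265 Y126.063
M3 S382
G1 X67.180 Y124.344 F3110
G1 X72.184 Y106.566
G1 X81.116 Y80.171
G1 X87.813 Y52.601
G1 X86.116 Y31.299
M5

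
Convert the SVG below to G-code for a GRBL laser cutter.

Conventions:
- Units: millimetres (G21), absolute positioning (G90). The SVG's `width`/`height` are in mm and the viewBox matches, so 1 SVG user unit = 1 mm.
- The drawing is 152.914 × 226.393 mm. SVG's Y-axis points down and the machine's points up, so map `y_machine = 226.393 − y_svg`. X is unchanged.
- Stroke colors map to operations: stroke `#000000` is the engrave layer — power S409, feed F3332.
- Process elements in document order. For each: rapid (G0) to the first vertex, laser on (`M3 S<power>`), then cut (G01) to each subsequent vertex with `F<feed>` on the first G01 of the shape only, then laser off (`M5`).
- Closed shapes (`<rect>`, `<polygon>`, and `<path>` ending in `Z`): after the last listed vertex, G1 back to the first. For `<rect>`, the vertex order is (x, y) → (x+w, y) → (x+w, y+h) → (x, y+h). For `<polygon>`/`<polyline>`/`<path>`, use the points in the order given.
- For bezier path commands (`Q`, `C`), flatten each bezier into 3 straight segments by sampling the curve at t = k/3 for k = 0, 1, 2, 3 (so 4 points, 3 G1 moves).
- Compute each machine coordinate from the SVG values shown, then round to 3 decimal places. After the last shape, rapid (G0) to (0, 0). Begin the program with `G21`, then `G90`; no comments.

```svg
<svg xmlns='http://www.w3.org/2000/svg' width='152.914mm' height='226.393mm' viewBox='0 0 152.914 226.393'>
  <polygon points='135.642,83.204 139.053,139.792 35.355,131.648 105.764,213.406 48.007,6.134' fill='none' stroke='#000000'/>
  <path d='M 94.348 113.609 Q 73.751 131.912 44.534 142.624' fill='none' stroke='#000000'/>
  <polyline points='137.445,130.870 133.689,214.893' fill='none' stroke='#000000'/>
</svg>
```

G21
G90
G0 X135.642 Y143.189
M3 S409
G01 X139.053 Y86.601 F3332
G01 X35.355 Y94.745
G01 X105.764 Y12.987
G01 X48.007 Y220.259
G01 X135.642 Y143.189
M5
G0 X94.348 Y112.784
M3 S409
G01 X79.659 Y101.425 F3332
G01 X63.054 Y91.754
G01 X44.534 Y83.769
M5
G0 X137.445 Y95.523
M3 S409
G01 X133.689 Y11.500 F3332
M5
G0 X0.000 Y0.000

Since the viewBox matches the mm dimensions, user units are millimetres directly. The only transform is the Y-flip y_m = 226.393 − y_svg.

Shape 1 is a closed polygon drawn with `<polygon>`. Its stroke #000000 means engrave at S409, F3332. After flipping Y the toolpath is (135.642,143.189) → (139.053,86.601) → (35.355,94.745) → (105.764,12.987) → (48.007,220.259) → (135.642,143.189), returning to the start.

Shape 2 is a quadratic bezier drawn with `<path>`. Its stroke #000000 means engrave at S409, F3332. After flipping Y the toolpath is (94.348,112.784) → (79.659,101.425) → (63.054,91.754) → (44.534,83.769).

Shape 3 is a line segment drawn with `<polyline>`. Its stroke #000000 means engrave at S409, F3332. After flipping Y the toolpath is (137.445,95.523) → (133.689,11.500).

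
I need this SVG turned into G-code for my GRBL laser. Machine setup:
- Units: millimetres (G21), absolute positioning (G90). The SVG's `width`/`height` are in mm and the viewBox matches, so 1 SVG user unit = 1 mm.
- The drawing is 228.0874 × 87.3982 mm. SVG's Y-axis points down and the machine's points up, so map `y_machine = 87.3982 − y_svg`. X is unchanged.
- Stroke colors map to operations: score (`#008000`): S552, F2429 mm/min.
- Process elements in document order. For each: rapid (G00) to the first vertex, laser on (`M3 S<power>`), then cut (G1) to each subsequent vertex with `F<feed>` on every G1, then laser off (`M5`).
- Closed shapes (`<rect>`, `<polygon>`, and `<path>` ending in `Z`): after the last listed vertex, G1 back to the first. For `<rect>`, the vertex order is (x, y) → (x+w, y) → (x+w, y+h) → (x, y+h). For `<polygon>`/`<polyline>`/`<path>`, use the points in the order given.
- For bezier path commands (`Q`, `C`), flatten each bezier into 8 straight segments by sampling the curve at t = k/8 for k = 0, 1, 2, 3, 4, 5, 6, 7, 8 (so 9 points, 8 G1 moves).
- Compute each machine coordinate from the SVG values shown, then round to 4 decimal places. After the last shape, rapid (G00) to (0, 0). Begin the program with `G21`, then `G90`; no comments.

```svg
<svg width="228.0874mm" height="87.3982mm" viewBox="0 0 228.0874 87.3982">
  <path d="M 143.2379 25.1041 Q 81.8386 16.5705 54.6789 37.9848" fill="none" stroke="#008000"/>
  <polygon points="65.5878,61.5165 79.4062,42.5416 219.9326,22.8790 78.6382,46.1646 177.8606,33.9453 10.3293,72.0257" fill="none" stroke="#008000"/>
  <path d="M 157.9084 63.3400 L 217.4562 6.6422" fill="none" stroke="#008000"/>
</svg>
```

G21
G90
G00 X143.2379 Y62.2941
M3 S552
G1 X128.4231 Y63.9596 F2429
G1 X114.6782 Y64.6892 F2429
G1 X102.0034 Y64.4829 F2429
G1 X90.3985 Y63.3407 F2429
G1 X79.8636 Y61.2627 F2429
G1 X70.3987 Y58.2488 F2429
G1 X62.0038 Y54.2990 F2429
G1 X54.6789 Y49.4134 F2429
M5
G00 X65.5878 Y25.8817
M3 S552
G1 X79.4062 Y44.8566 F2429
G1 X219.9326 Y64.5192 F2429
G1 X78.6382 Y41.2336 F2429
G1 X177.8606 Y53.4529 F2429
G1 X10.3293 Y15.3725 F2429
G1 X65.5878 Y25.8817 F2429
M5
G00 X157.9084 Y24.0582
M3 S552
G1 X217.4562 Y80.7560 F2429
M5
G00 X0.0000 Y0.0000

Since the viewBox matches the mm dimensions, user units are millimetres directly. The only transform is the Y-flip y_m = 87.3982 − y_svg.

Shape 1 is a quadratic bezier drawn with `<path>`. Its stroke #008000 means score at S552, F2429. After flipping Y the toolpath is (143.2379,62.2941) → (128.4231,63.9596) → (114.6782,64.6892) → (102.0034,64.4829) → (90.3985,63.3407) → (79.8636,61.2627) → (70.3987,58.2488) → (62.0038,54.2990) → (54.6789,49.4134).

Shape 2 is a closed polygon drawn with `<polygon>`. Its stroke #008000 means score at S552, F2429. After flipping Y the toolpath is (65.5878,25.8817) → (79.4062,44.8566) → (219.9326,64.5192) → (78.6382,41.2336) → (177.8606,53.4529) → (10.3293,15.3725) → (65.5878,25.8817), returning to the start.

Shape 3 is a line segment drawn with `<path>`. Its stroke #008000 means score at S552, F2429. After flipping Y the toolpath is (157.9084,24.0582) → (217.4562,80.7560).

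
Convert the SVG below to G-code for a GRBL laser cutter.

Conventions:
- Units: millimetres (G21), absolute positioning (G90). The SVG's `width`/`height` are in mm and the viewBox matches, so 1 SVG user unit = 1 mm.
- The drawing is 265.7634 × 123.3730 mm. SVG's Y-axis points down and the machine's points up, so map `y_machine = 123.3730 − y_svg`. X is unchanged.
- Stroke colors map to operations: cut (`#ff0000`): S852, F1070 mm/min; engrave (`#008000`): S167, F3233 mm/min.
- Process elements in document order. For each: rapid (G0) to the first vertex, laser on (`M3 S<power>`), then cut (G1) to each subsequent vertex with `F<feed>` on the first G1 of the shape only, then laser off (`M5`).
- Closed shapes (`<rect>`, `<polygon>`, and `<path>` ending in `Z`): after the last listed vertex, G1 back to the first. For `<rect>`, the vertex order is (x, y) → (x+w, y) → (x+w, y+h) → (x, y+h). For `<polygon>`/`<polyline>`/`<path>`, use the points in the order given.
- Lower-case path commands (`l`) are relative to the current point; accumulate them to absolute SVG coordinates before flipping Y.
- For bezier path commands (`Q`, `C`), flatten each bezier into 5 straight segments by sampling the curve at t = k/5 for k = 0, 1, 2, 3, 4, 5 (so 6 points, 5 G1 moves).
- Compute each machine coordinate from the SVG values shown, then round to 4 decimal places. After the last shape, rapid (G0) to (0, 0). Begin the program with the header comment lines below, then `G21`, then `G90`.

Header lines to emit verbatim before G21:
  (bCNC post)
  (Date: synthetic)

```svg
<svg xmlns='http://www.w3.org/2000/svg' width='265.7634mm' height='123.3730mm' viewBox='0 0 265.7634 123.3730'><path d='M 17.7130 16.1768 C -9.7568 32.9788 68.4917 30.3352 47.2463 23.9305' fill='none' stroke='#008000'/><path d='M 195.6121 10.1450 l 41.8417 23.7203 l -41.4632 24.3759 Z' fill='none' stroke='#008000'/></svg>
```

viewBox `0 0 265.7634 123.3730` with mm width/height → 1 unit = 1 mm. Flip: y_m = 123.3730 − y_svg.

**Shape 1** — `<path>` cubic bezier, stroke `#008000` → engrave (S167, F3233). Control points (SVG): P0=(17.7130,16.1768), P1=(-9.7568,32.9788), P2=(68.4917,30.3352), P3=(47.2463,23.9305); sampled at t=k/5. Machine vertices: (17.7130,107.1962) → (12.2756,99.3230) → (22.3604,95.3639) → (38.1173,94.5660) → (49.6960,96.1765) → (47.2463,99.4425). Open path.

**Shape 2** — `<path>` regular polygon, stroke `#008000` → engrave (S167, F3233). Machine vertices: (195.6121,113.2280) → (237.4538,89.5077) → (195.9906,65.1318) → (195.6121,113.2280). Closed: final G1 returns to the first vertex.

(bCNC post)
(Date: synthetic)
G21
G90
G0 X17.7130 Y107.1962
M3 S167
G1 X12.2756 Y99.3230 F3233
G1 X22.3604 Y95.3639
G1 X38.1173 Y94.5660
G1 X49.6960 Y96.1765
G1 X47.2463 Y99.4425
M5
G0 X195.6121 Y113.2280
M3 S167
G1 X237.4538 Y89.5077 F3233
G1 X195.9906 Y65.1318
G1 X195.6121 Y113.2280
M5
G0 X0.0000 Y0.0000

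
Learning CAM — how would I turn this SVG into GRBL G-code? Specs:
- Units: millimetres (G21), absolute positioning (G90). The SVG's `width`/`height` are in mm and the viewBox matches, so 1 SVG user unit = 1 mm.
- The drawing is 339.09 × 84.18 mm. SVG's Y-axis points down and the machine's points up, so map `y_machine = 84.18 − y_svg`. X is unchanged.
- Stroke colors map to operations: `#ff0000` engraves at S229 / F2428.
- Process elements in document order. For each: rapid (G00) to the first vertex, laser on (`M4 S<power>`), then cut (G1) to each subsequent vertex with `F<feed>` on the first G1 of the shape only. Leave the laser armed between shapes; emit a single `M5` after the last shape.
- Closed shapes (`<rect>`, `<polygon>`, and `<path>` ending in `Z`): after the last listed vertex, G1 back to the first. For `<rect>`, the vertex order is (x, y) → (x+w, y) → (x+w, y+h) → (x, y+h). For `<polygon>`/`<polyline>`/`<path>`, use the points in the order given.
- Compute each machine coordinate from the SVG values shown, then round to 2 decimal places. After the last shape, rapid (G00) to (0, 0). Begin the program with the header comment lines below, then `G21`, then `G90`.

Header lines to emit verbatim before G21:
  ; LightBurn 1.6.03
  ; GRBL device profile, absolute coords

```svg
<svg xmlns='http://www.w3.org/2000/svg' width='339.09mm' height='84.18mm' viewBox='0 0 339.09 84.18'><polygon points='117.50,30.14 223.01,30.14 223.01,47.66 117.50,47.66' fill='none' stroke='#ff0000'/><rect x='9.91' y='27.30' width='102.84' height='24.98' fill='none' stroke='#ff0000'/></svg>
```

; LightBurn 1.6.03
; GRBL device profile, absolute coords
G21
G90
G00 X117.50 Y54.04
M4 S229
G1 X223.01 Y54.04 F2428
G1 X223.01 Y36.52
G1 X117.50 Y36.52
G1 X117.50 Y54.04
G00 X9.91 Y56.88
M4 S229
G1 X112.75 Y56.88 F2428
G1 X112.75 Y31.90
G1 X9.91 Y31.90
G1 X9.91 Y56.88
M5
G00 X0.00 Y0.00

1 u = 1 mm; y_m = 84.18 − y.

[1] `<polygon>` rectangle, #ff0000→engrave S229 F2428: (117.50,54.04) → (223.01,54.04) → (223.01,36.52) → (117.50,36.52) → (117.50,54.04) (closed)

[2] `<rect>` rectangle, #ff0000→engrave S229 F2428: (9.91,56.88) → (112.75,56.88) → (112.75,31.90) → (9.91,31.90) → (9.91,56.88) (closed)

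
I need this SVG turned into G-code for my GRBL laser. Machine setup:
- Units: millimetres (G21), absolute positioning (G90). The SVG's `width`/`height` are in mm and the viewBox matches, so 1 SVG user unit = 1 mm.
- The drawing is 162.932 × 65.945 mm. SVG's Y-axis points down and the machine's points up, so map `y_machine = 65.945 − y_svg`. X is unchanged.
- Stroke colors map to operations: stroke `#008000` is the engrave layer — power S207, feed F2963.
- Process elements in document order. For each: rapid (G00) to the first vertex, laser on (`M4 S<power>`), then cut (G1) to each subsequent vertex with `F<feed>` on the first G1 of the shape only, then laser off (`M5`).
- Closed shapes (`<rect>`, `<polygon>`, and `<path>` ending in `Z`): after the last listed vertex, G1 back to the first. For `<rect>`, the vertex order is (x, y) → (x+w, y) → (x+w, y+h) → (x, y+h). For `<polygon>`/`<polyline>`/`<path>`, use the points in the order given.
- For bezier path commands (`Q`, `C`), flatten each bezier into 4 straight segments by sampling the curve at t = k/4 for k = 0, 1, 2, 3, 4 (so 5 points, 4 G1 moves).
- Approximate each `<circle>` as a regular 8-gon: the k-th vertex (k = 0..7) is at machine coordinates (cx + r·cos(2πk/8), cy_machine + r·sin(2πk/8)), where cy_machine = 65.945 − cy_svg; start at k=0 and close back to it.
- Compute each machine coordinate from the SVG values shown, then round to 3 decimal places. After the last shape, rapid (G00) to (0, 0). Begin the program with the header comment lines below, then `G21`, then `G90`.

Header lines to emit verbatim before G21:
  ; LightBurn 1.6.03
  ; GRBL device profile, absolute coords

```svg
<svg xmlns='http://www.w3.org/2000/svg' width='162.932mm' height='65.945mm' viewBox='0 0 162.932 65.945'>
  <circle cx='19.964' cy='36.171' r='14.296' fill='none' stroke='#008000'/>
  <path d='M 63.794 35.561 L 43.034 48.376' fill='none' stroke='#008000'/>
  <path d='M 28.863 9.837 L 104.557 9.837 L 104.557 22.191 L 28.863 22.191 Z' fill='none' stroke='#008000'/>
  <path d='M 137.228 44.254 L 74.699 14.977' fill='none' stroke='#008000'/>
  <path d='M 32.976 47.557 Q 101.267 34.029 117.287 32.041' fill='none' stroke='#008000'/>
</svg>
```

; LightBurn 1.6.03
; GRBL device profile, absolute coords
G21
G90
G00 X34.260 Y29.774
M4 S207
G1 X30.073 Y39.883 F2963
G1 X19.964 Y44.070
G1 X9.855 Y39.883
G1 X5.668 Y29.774
G1 X9.855 Y19.665
G1 X19.964 Y15.478
G1 X30.073 Y19.665
G1 X34.260 Y29.774
M5
G00 X63.794 Y30.384
M4 S207
G1 X43.034 Y17.569 F2963
M5
G00 X28.863 Y56.108
M4 S207
G1 X104.557 Y56.108 F2963
G1 X104.557 Y43.754
G1 X28.863 Y43.754
G1 X28.863 Y56.108
M5
G00 X137.228 Y21.691
M4 S207
G1 X74.699 Y50.968 F2963
M5
G00 X32.976 Y18.388
M4 S207
G1 X63.855 Y24.431 F2963
G1 X88.199 Y29.031
G1 X106.010 Y32.189
G1 X117.287 Y33.904
M5
G00 X0.000 Y0.000

viewBox `0 0 162.932 65.945` with mm width/height → 1 unit = 1 mm. Flip: y_m = 65.945 − y_svg.

**Shape 1** — `<circle>` circle, stroke `#008000` → engrave (S207, F2963). Machine vertices: (34.260,29.774) → (30.073,39.883) → (19.964,44.070) → (9.855,39.883) → (5.668,29.774) → (9.855,19.665) → (19.964,15.478) → (30.073,19.665) → (34.260,29.774). Closed: final G1 returns to the first vertex.

**Shape 2** — `<path>` line segment, stroke `#008000` → engrave (S207, F2963). Machine vertices: (63.794,30.384) → (43.034,17.569). Open path.

**Shape 3** — `<path>` rectangle, stroke `#008000` → engrave (S207, F2963). Machine vertices: (28.863,56.108) → (104.557,56.108) → (104.557,43.754) → (28.863,43.754) → (28.863,56.108). Closed: final G1 returns to the first vertex.

**Shape 4** — `<path>` line segment, stroke `#008000` → engrave (S207, F2963). Machine vertices: (137.228,21.691) → (74.699,50.968). Open path.

**Shape 5** — `<path>` quadratic bezier, stroke `#008000` → engrave (S207, F2963). Control points (SVG): P0=(32.976,47.557), P1=(101.267,34.029), P2=(117.287,32.041); sampled at t=k/4. Machine vertices: (32.976,18.388) → (63.855,24.431) → (88.199,29.031) → (106.010,32.189) → (117.287,33.904). Open path.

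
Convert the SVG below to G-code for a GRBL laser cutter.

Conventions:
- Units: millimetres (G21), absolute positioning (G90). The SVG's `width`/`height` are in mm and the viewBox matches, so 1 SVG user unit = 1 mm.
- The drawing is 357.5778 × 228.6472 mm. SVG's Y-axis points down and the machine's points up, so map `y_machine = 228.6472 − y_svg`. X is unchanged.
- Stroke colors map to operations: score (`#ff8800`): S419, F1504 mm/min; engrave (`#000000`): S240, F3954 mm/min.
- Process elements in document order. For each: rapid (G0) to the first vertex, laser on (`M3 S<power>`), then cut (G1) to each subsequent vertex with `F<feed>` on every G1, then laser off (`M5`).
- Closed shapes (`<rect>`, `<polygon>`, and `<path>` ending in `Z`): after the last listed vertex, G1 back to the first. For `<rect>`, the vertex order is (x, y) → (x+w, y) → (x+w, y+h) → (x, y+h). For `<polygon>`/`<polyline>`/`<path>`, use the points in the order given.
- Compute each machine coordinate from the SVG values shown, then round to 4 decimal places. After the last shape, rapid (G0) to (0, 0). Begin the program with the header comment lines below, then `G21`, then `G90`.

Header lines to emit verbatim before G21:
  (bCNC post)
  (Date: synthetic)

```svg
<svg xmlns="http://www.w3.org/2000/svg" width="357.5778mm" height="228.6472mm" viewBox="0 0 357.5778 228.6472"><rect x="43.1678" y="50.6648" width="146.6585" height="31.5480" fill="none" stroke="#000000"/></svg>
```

1 u = 1 mm; y_m = 228.6472 − y.

[1] `<rect>` rectangle, #000000→engrave S240 F3954: (43.1678,177.9824) → (189.8263,177.9824) → (189.8263,146.4344) → (43.1678,146.4344) → (43.1678,177.9824) (closed)

(bCNC post)
(Date: synthetic)
G21
G90
G0 X43.1678 Y177.9824
M3 S240
G1 X189.8263 Y177.9824 F3954
G1 X189.8263 Y146.4344 F3954
G1 X43.1678 Y146.4344 F3954
G1 X43.1678 Y177.9824 F3954
M5
G0 X0.0000 Y0.0000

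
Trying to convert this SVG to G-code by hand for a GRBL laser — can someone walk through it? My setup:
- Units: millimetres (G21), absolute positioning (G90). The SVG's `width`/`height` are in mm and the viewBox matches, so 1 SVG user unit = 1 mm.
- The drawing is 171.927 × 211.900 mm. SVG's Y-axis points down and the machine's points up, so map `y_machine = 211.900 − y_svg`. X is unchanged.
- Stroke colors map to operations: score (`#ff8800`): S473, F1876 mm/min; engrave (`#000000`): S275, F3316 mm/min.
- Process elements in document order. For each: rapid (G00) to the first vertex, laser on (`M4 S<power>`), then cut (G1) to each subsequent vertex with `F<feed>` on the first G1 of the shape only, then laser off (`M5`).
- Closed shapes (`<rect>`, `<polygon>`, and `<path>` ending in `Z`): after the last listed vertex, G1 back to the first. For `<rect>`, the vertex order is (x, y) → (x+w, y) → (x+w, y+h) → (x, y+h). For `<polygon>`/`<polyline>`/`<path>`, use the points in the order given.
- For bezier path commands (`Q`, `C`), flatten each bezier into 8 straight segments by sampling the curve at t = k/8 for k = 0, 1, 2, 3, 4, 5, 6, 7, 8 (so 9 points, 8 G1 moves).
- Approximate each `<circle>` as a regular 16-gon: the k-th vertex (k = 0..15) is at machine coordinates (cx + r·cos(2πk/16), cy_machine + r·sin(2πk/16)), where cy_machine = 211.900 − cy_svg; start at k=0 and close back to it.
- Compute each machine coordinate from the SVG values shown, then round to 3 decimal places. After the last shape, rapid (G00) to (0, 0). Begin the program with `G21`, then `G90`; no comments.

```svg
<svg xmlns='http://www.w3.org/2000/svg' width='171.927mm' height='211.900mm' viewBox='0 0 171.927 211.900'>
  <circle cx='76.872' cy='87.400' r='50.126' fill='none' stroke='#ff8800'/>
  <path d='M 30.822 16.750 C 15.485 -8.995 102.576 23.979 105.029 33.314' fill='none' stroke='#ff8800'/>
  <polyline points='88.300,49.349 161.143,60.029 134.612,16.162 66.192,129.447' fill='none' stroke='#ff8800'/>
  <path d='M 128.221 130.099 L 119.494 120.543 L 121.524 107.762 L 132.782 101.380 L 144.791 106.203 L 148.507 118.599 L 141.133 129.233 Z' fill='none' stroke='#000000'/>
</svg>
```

Since the viewBox matches the mm dimensions, user units are millimetres directly. The only transform is the Y-flip y_m = 211.900 − y_svg.

Shape 1 is a circle drawn with `<circle>`. Its stroke #ff8800 means score at S473, F1876. After flipping Y the toolpath is (126.998,124.500) → (123.182,143.682) → (112.316,159.944) → (96.054,170.810) → (76.872,174.626) → (57.690,170.810) → (41.428,159.944) → (30.562,143.682) → (26.746,124.500) → (30.562,105.318) → (41.428,89.056) → (57.690,78.190) → (76.872,74.374) → (96.054,78.190) → (112.316,89.056) → (123.182,105.318) → (126.998,124.500), returning to the start.

Shape 2 is a cubic bezier drawn with `<path>`. Its stroke #ff8800 means score at S473, F1876. After flipping Y the toolpath is (30.822,195.150) → (29.507,202.213) → (35.602,204.736) → (46.915,203.684) → (61.254,200.023) → (76.428,194.717) → (90.243,188.733) → (100.507,183.034) → (105.029,178.586).

Shape 3 is a open polyline drawn with `<polyline>`. Its stroke #ff8800 means score at S473, F1876. After flipping Y the toolpath is (88.300,162.551) → (161.143,151.871) → (134.612,195.738) → (66.192,82.453).

Shape 4 is a regular polygon drawn with `<path>`. Its stroke #000000 means engrave at S275, F3316. After flipping Y the toolpath is (128.221,81.801) → (119.494,91.357) → (121.524,104.138) → (132.782,110.520) → (144.791,105.697) → (148.507,93.301) → (141.133,82.667) → (128.221,81.801), returning to the start.

G21
G90
G00 X126.998 Y124.500
M4 S473
G1 X123.182 Y143.682 F1876
G1 X112.316 Y159.944
G1 X96.054 Y170.810
G1 X76.872 Y174.626
G1 X57.690 Y170.810
G1 X41.428 Y159.944
G1 X30.562 Y143.682
G1 X26.746 Y124.500
G1 X30.562 Y105.318
G1 X41.428 Y89.056
G1 X57.690 Y78.190
G1 X76.872 Y74.374
G1 X96.054 Y78.190
G1 X112.316 Y89.056
G1 X123.182 Y105.318
G1 X126.998 Y124.500
M5
G00 X30.822 Y195.150
M4 S473
G1 X29.507 Y202.213 F1876
G1 X35.602 Y204.736
G1 X46.915 Y203.684
G1 X61.254 Y200.023
G1 X76.428 Y194.717
G1 X90.243 Y188.733
G1 X100.507 Y183.034
G1 X105.029 Y178.586
M5
G00 X88.300 Y162.551
M4 S473
G1 X161.143 Y151.871 F1876
G1 X134.612 Y195.738
G1 X66.192 Y82.453
M5
G00 X128.221 Y81.801
M4 S275
G1 X119.494 Y91.357 F3316
G1 X121.524 Y104.138
G1 X132.782 Y110.520
G1 X144.791 Y105.697
G1 X148.507 Y93.301
G1 X141.133 Y82.667
G1 X128.221 Y81.801
M5
G00 X0.000 Y0.000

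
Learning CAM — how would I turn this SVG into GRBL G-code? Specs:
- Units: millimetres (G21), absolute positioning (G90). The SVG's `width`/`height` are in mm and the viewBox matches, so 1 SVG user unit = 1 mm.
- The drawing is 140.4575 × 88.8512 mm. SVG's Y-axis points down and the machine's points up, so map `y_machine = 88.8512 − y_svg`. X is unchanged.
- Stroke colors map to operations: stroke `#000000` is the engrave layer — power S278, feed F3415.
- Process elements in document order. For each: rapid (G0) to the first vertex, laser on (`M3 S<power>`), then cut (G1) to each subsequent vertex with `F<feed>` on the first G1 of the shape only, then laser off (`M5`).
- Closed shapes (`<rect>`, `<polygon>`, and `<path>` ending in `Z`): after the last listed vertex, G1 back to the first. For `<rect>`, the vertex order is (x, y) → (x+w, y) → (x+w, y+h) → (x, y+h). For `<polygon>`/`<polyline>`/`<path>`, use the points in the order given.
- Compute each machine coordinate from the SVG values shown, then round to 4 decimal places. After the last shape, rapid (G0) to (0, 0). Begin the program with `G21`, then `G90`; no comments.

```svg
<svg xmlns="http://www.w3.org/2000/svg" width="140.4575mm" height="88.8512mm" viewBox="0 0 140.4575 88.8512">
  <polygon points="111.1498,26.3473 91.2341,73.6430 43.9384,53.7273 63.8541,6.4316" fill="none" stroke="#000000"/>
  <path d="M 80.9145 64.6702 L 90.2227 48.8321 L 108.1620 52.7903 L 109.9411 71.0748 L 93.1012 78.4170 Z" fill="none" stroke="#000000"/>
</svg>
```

1 u = 1 mm; y_m = 88.8512 − y.

[1] `<polygon>` regular polygon, #000000→engrave S278 F3415: (111.1498,62.5039) → (91.2341,15.2082) → (43.9384,35.1239) → (63.8541,82.4196) → (111.1498,62.5039) (closed)

[2] `<path>` regular polygon, #000000→engrave S278 F3415: (80.9145,24.1810) → (90.2227,40.0191) → (108.1620,36.0609) → (109.9411,17.7764) → (93.1012,10.4342) → (80.9145,24.1810) (closed)

G21
G90
G0 X111.1498 Y62.5039
M3 S278
G1 X91.2341 Y15.2082 F3415
G1 X43.9384 Y35.1239
G1 X63.8541 Y82.4196
G1 X111.1498 Y62.5039
M5
G0 X80.9145 Y24.1810
M3 S278
G1 X90.2227 Y40.0191 F3415
G1 X108.1620 Y36.0609
G1 X109.9411 Y17.7764
G1 X93.1012 Y10.4342
G1 X80.9145 Y24.1810
M5
G0 X0.0000 Y0.0000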